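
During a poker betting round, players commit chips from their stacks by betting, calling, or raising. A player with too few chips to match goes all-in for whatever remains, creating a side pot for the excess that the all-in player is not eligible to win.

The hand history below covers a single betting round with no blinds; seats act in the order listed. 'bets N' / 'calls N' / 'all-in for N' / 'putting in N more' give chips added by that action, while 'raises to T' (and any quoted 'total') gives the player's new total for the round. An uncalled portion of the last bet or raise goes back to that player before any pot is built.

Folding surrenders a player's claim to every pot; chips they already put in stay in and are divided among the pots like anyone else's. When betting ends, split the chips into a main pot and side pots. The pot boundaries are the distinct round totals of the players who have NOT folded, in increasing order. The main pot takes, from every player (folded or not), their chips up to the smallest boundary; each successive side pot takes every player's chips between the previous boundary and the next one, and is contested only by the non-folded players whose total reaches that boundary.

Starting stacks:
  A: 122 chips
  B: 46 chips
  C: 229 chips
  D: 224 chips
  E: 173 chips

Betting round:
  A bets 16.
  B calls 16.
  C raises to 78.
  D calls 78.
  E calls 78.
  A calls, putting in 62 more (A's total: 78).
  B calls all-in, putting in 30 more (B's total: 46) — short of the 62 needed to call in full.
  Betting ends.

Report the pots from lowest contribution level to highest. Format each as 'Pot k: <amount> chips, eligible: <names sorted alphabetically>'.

Pot 1: 230 chips, eligible: A, B, C, D, E
Pot 2: 128 chips, eligible: A, C, D, E

Derivation:
Contributions: A=78, B=46, C=78, D=78, E=78
Pot levels (distinct totals of non-folded players): 46, 78
Layer 1-46: 46 each from A, B, C, D, E = 46*5 = 230 chips; eligible A, B, C, D, E
Layer 47-78: 32 each from A, C, D, E = 32*4 = 128 chips; eligible A, C, D, E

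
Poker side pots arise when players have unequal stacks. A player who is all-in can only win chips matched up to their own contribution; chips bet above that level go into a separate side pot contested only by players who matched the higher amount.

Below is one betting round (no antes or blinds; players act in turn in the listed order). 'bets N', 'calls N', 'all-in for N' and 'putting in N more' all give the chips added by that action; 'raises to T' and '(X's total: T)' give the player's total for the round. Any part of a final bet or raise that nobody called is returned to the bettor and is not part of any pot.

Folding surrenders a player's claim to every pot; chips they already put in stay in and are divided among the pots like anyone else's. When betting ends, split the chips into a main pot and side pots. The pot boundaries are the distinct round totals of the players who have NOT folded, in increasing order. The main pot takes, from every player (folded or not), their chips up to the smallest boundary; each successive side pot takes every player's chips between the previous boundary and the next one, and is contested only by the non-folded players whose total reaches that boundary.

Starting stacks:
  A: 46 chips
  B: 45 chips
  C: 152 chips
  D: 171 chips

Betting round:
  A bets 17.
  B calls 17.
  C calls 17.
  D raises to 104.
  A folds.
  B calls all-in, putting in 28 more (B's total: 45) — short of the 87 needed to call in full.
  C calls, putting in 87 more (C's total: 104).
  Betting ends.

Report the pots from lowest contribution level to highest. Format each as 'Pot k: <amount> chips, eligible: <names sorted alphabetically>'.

Contributions: A=17, B=45, C=104, D=104
Folded: A
Pot levels (distinct totals of non-folded players): 45, 104
Layer 1-45: A 17 + B 45 + C 45 + D 45 = 152 chips; eligible B, C, D
Layer 46-104: 59 each from C, D = 59*2 = 118 chips; eligible C, D

Pot 1: 152 chips, eligible: B, C, D
Pot 2: 118 chips, eligible: C, D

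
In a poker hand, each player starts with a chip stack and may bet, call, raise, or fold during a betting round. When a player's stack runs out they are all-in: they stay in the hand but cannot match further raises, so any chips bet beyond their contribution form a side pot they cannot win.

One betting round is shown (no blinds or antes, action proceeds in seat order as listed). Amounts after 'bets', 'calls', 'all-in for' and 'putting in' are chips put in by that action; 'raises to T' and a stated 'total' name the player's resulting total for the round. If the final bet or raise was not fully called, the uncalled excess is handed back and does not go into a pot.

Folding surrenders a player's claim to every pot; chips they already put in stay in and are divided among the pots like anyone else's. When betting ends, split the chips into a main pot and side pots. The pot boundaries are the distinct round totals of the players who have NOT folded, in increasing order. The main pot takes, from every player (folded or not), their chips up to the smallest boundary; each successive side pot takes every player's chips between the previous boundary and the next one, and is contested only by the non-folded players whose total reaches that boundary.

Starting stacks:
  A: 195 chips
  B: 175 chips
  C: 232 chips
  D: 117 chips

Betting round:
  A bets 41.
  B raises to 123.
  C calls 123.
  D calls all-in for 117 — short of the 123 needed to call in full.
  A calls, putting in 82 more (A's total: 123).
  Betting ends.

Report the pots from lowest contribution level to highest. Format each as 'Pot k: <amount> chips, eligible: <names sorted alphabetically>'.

Contributions: A=123, B=123, C=123, D=117
Pot levels (distinct totals of non-folded players): 117, 123
Layer 1-117: 117 each from A, B, C, D = 117*4 = 468 chips; eligible A, B, C, D
Layer 118-123: 6 each from A, B, C = 6*3 = 18 chips; eligible A, B, C

Pot 1: 468 chips, eligible: A, B, C, D
Pot 2: 18 chips, eligible: A, B, C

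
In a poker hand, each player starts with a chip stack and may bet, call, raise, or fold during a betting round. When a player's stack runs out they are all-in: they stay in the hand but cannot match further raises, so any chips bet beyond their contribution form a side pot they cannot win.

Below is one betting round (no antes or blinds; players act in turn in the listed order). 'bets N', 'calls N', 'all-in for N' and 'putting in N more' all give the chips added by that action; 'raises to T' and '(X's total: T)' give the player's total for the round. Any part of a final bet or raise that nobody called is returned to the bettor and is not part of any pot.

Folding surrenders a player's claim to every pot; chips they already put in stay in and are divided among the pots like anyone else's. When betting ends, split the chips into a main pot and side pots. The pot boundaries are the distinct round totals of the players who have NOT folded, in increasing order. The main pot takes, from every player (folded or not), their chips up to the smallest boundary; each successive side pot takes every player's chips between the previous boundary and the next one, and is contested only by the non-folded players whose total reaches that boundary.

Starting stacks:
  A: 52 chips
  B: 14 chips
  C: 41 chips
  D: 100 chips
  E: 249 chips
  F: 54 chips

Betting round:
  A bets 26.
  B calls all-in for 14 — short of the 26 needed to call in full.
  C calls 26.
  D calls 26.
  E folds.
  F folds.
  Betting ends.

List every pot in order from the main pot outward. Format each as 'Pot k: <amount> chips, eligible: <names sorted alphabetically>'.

Contributions: A=26, B=14, C=26, D=26
Folded: E, F
Pot levels (distinct totals of non-folded players): 14, 26
Layer 1-14: 14 each from A, B, C, D = 14*4 = 56 chips; eligible A, B, C, D
Layer 15-26: 12 each from A, C, D = 12*3 = 36 chips; eligible A, C, D

Pot 1: 56 chips, eligible: A, B, C, D
Pot 2: 36 chips, eligible: A, C, D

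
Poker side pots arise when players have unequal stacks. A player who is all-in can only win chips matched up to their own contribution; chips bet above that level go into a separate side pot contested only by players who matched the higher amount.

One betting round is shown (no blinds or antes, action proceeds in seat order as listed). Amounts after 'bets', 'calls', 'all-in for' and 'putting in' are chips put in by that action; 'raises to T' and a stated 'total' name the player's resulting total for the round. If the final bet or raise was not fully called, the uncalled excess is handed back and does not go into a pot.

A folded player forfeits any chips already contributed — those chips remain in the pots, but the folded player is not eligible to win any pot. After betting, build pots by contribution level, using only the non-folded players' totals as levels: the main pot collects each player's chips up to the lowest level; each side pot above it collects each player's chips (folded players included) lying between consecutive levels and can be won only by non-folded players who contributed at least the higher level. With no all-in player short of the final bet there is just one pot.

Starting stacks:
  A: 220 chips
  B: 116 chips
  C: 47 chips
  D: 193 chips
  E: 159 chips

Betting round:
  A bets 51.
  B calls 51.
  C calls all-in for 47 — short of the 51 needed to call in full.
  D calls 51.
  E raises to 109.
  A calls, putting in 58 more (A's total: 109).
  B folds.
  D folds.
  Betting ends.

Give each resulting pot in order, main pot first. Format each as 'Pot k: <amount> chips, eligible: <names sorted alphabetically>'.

Contributions: A=109, B=51, C=47, D=51, E=109
Folded: B, D
Pot levels (distinct totals of non-folded players): 47, 109
Layer 1-47: 47 each from A, B, C, D, E = 47*5 = 235 chips; eligible A, C, E
Layer 48-109: A 62 + B 4 + D 4 + E 62 = 132 chips; eligible A, E

Pot 1: 235 chips, eligible: A, C, E
Pot 2: 132 chips, eligible: A, E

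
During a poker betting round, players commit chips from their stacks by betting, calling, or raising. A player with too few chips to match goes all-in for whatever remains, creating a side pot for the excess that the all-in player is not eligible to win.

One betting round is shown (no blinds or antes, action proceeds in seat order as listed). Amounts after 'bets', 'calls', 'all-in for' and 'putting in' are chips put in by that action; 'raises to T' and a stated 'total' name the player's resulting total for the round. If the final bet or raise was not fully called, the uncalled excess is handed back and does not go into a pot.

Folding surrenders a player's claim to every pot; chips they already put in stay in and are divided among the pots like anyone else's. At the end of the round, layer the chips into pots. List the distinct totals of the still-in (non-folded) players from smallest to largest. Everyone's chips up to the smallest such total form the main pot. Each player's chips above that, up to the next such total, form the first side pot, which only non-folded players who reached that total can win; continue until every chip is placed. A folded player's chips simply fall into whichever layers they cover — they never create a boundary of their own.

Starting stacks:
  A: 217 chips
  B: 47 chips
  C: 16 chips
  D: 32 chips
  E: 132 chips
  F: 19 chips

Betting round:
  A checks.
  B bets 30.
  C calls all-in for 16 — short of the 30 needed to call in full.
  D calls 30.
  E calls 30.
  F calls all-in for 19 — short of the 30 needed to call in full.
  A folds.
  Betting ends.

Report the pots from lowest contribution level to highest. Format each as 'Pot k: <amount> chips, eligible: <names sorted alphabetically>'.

Contributions: B=30, C=16, D=30, E=30, F=19
Folded: A
Pot levels (distinct totals of non-folded players): 16, 19, 30
Layer 1-16: 16 each from B, C, D, E, F = 16*5 = 80 chips; eligible B, C, D, E, F
Layer 17-19: 3 each from B, D, E, F = 3*4 = 12 chips; eligible B, D, E, F
Layer 20-30: 11 each from B, D, E = 11*3 = 33 chips; eligible B, D, E

Pot 1: 80 chips, eligible: B, C, D, E, F
Pot 2: 12 chips, eligible: B, D, E, F
Pot 3: 33 chips, eligible: B, D, E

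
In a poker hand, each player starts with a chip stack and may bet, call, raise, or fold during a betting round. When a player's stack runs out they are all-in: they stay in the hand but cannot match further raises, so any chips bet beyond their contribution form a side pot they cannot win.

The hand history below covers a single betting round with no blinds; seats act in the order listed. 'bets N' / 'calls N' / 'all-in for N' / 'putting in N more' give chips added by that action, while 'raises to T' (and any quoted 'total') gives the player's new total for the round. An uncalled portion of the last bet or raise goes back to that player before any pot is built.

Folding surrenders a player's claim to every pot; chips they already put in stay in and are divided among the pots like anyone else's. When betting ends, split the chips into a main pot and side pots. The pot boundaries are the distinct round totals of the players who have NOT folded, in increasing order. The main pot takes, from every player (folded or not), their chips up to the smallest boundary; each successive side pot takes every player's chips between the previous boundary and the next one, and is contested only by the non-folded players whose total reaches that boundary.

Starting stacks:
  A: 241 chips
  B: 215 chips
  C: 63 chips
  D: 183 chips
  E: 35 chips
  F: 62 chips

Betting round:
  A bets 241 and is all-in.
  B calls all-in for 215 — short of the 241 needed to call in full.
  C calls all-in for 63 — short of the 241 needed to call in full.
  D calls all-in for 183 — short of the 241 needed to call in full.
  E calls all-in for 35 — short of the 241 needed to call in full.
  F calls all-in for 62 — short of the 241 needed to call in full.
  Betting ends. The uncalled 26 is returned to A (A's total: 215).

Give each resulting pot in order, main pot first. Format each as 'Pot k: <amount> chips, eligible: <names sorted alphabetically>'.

Pot 1: 210 chips, eligible: A, B, C, D, E, F
Pot 2: 135 chips, eligible: A, B, C, D, F
Pot 3: 4 chips, eligible: A, B, C, D
Pot 4: 360 chips, eligible: A, B, D
Pot 5: 64 chips, eligible: A, B

Derivation:
Contributions (after 26 returned to A): A=215, B=215, C=63, D=183, E=35, F=62
Pot levels (distinct totals of non-folded players): 35, 62, 63, 183, 215
Layer 1-35: 35 each from A, B, C, D, E, F = 35*6 = 210 chips; eligible A, B, C, D, E, F
Layer 36-62: 27 each from A, B, C, D, F = 27*5 = 135 chips; eligible A, B, C, D, F
Layer 63-63: 1 each from A, B, C, D = 1*4 = 4 chips; eligible A, B, C, D
Layer 64-183: 120 each from A, B, D = 120*3 = 360 chips; eligible A, B, D
Layer 184-215: 32 each from A, B = 32*2 = 64 chips; eligible A, B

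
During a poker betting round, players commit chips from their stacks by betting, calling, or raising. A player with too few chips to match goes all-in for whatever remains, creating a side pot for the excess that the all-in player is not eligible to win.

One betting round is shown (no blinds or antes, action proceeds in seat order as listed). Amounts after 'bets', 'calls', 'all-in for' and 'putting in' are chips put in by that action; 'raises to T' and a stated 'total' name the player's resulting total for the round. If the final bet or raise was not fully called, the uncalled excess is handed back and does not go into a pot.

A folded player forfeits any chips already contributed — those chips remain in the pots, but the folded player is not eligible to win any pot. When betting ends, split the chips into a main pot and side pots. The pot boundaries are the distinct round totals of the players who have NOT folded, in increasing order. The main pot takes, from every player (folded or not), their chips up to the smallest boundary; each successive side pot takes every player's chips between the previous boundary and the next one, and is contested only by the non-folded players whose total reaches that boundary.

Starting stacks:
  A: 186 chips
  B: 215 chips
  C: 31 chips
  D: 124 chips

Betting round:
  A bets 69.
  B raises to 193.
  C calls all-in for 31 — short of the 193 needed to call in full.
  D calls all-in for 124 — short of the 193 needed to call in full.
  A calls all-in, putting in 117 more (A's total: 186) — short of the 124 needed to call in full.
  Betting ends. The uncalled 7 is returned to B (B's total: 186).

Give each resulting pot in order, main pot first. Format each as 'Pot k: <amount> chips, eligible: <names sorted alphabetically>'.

Pot 1: 124 chips, eligible: A, B, C, D
Pot 2: 279 chips, eligible: A, B, D
Pot 3: 124 chips, eligible: A, B

Derivation:
Contributions (after 7 returned to B): A=186, B=186, C=31, D=124
Pot levels (distinct totals of non-folded players): 31, 124, 186
Layer 1-31: 31 each from A, B, C, D = 31*4 = 124 chips; eligible A, B, C, D
Layer 32-124: 93 each from A, B, D = 93*3 = 279 chips; eligible A, B, D
Layer 125-186: 62 each from A, B = 62*2 = 124 chips; eligible A, B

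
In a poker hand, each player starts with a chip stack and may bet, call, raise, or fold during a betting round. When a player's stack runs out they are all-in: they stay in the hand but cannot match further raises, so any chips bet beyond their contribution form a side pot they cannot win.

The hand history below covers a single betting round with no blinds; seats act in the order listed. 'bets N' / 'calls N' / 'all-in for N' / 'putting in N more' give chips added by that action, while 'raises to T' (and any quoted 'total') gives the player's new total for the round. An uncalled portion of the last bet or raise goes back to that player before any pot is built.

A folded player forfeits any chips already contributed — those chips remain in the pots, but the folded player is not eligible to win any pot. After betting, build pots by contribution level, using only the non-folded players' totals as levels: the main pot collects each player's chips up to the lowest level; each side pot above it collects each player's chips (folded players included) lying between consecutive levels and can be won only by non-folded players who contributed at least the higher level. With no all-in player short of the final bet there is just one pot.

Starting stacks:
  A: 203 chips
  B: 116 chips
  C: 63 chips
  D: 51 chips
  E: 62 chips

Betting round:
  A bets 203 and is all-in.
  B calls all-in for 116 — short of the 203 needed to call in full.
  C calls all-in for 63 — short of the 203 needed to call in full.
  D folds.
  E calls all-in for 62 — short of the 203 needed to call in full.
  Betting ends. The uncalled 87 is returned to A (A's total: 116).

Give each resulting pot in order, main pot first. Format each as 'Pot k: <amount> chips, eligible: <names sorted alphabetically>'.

Pot 1: 248 chips, eligible: A, B, C, E
Pot 2: 3 chips, eligible: A, B, C
Pot 3: 106 chips, eligible: A, B

Derivation:
Contributions (after 87 returned to A): A=116, B=116, C=63, E=62
Folded: D
Pot levels (distinct totals of non-folded players): 62, 63, 116
Layer 1-62: 62 each from A, B, C, E = 62*4 = 248 chips; eligible A, B, C, E
Layer 63-63: 1 each from A, B, C = 1*3 = 3 chips; eligible A, B, C
Layer 64-116: 53 each from A, B = 53*2 = 106 chips; eligible A, B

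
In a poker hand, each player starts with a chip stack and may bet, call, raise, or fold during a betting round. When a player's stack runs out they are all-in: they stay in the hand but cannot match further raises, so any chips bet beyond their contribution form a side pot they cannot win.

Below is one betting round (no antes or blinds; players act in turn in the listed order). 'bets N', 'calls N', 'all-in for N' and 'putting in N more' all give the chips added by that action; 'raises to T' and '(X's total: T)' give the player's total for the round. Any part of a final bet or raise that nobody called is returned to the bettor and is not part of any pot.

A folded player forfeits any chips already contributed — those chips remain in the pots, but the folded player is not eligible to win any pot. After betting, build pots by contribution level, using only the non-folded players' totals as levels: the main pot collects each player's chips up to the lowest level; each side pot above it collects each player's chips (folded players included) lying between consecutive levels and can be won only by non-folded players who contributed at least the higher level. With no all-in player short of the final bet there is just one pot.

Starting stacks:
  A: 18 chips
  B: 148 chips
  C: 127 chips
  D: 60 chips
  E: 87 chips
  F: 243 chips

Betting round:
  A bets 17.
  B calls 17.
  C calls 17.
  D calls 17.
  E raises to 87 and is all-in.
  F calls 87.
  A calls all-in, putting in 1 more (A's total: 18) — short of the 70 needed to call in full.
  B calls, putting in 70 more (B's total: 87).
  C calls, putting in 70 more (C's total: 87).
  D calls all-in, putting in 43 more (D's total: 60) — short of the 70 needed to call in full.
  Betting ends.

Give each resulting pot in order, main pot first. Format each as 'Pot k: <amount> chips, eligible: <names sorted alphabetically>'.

Pot 1: 108 chips, eligible: A, B, C, D, E, F
Pot 2: 210 chips, eligible: B, C, D, E, F
Pot 3: 108 chips, eligible: B, C, E, F

Derivation:
Contributions: A=18, B=87, C=87, D=60, E=87, F=87
Pot levels (distinct totals of non-folded players): 18, 60, 87
Layer 1-18: 18 each from A, B, C, D, E, F = 18*6 = 108 chips; eligible A, B, C, D, E, F
Layer 19-60: 42 each from B, C, D, E, F = 42*5 = 210 chips; eligible B, C, D, E, F
Layer 61-87: 27 each from B, C, E, F = 27*4 = 108 chips; eligible B, C, E, F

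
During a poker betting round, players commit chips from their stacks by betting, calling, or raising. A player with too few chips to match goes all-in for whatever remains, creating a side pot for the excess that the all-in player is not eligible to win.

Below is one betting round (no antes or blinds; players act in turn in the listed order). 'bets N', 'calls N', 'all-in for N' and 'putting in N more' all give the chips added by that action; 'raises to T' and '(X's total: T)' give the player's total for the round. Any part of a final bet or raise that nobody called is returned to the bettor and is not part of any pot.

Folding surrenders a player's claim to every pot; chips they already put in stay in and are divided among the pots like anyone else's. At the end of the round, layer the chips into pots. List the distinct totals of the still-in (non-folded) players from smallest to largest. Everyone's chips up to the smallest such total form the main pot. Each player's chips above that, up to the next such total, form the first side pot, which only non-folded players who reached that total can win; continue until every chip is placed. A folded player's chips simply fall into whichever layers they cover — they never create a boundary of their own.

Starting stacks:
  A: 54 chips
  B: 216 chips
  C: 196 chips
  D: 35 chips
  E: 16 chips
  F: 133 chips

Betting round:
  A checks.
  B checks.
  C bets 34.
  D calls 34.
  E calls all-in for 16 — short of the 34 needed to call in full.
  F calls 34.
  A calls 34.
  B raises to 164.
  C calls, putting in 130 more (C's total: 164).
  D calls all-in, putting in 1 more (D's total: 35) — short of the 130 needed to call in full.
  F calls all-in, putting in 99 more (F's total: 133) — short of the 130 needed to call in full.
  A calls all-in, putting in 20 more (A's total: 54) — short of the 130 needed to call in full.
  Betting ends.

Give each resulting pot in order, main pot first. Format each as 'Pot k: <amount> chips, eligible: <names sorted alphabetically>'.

Pot 1: 96 chips, eligible: A, B, C, D, E, F
Pot 2: 95 chips, eligible: A, B, C, D, F
Pot 3: 76 chips, eligible: A, B, C, F
Pot 4: 237 chips, eligible: B, C, F
Pot 5: 62 chips, eligible: B, C

Derivation:
Contributions: A=54, B=164, C=164, D=35, E=16, F=133
Pot levels (distinct totals of non-folded players): 16, 35, 54, 133, 164
Layer 1-16: 16 each from A, B, C, D, E, F = 16*6 = 96 chips; eligible A, B, C, D, E, F
Layer 17-35: 19 each from A, B, C, D, F = 19*5 = 95 chips; eligible A, B, C, D, F
Layer 36-54: 19 each from A, B, C, F = 19*4 = 76 chips; eligible A, B, C, F
Layer 55-133: 79 each from B, C, F = 79*3 = 237 chips; eligible B, C, F
Layer 134-164: 31 each from B, C = 31*2 = 62 chips; eligible B, C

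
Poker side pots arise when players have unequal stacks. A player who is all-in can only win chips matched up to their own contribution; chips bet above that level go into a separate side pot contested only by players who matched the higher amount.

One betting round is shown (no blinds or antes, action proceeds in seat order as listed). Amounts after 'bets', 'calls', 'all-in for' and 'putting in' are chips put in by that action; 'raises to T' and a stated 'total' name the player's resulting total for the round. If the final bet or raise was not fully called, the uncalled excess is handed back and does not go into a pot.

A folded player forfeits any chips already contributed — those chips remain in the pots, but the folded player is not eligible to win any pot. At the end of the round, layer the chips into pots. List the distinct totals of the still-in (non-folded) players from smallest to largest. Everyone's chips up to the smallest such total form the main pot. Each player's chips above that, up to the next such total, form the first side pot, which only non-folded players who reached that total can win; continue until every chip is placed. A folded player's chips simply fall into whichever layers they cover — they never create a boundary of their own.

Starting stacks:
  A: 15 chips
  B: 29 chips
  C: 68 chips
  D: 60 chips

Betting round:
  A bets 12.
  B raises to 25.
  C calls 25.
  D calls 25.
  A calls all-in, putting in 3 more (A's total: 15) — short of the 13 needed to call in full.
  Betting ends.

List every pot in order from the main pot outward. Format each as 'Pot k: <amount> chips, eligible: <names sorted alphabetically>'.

Contributions: A=15, B=25, C=25, D=25
Pot levels (distinct totals of non-folded players): 15, 25
Layer 1-15: 15 each from A, B, C, D = 15*4 = 60 chips; eligible A, B, C, D
Layer 16-25: 10 each from B, C, D = 10*3 = 30 chips; eligible B, C, D

Pot 1: 60 chips, eligible: A, B, C, D
Pot 2: 30 chips, eligible: B, C, D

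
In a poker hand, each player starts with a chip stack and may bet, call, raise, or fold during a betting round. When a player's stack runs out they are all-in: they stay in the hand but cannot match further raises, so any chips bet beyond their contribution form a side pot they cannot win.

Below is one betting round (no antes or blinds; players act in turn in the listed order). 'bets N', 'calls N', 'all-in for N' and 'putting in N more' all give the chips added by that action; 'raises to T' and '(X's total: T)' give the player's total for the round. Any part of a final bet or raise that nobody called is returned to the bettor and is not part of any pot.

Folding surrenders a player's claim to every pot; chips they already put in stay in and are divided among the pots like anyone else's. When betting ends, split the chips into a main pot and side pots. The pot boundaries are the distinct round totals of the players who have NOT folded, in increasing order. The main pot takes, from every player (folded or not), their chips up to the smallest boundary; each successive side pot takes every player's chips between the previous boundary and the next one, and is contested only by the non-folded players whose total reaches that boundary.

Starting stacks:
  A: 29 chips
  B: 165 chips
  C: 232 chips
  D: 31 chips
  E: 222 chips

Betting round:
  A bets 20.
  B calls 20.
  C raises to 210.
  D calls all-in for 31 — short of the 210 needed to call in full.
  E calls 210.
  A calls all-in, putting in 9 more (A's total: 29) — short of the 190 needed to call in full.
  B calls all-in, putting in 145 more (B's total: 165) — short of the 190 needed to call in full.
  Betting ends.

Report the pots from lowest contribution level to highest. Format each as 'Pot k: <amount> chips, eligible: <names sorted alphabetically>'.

Contributions: A=29, B=165, C=210, D=31, E=210
Pot levels (distinct totals of non-folded players): 29, 31, 165, 210
Layer 1-29: 29 each from A, B, C, D, E = 29*5 = 145 chips; eligible A, B, C, D, E
Layer 30-31: 2 each from B, C, D, E = 2*4 = 8 chips; eligible B, C, D, E
Layer 32-165: 134 each from B, C, E = 134*3 = 402 chips; eligible B, C, E
Layer 166-210: 45 each from C, E = 45*2 = 90 chips; eligible C, E

Pot 1: 145 chips, eligible: A, B, C, D, E
Pot 2: 8 chips, eligible: B, C, D, E
Pot 3: 402 chips, eligible: B, C, E
Pot 4: 90 chips, eligible: C, E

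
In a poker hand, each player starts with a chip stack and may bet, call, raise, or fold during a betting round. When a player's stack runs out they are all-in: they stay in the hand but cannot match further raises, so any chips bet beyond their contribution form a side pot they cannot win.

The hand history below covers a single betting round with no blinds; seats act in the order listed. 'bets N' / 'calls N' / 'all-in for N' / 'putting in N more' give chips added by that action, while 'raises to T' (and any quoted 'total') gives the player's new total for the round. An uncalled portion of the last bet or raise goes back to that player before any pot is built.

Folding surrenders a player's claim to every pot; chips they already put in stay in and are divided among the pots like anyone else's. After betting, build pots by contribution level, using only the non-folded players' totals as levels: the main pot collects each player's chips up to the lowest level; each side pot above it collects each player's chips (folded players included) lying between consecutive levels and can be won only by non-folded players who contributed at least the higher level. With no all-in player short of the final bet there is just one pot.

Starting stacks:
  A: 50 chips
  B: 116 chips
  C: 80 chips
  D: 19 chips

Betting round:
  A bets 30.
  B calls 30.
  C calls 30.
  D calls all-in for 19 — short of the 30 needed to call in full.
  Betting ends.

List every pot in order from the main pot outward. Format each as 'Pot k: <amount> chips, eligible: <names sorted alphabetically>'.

Pot 1: 76 chips, eligible: A, B, C, D
Pot 2: 33 chips, eligible: A, B, C

Derivation:
Contributions: A=30, B=30, C=30, D=19
Pot levels (distinct totals of non-folded players): 19, 30
Layer 1-19: 19 each from A, B, C, D = 19*4 = 76 chips; eligible A, B, C, D
Layer 20-30: 11 each from A, B, C = 11*3 = 33 chips; eligible A, B, C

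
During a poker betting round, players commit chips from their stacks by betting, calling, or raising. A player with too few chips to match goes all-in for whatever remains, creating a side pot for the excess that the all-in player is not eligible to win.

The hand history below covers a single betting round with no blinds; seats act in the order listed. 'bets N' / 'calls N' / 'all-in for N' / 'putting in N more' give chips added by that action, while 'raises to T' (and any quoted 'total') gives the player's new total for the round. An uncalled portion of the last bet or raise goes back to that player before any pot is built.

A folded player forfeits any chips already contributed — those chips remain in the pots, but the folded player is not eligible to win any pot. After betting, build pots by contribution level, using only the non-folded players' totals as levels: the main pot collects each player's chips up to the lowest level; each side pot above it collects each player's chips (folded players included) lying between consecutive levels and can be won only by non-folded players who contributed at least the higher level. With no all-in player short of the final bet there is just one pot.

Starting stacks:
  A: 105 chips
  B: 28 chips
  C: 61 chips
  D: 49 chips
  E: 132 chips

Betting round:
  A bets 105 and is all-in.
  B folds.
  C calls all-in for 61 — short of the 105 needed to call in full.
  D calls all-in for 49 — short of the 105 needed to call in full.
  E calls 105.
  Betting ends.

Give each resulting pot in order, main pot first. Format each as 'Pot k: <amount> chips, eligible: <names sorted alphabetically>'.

Contributions: A=105, C=61, D=49, E=105
Folded: B
Pot levels (distinct totals of non-folded players): 49, 61, 105
Layer 1-49: 49 each from A, C, D, E = 49*4 = 196 chips; eligible A, C, D, E
Layer 50-61: 12 each from A, C, E = 12*3 = 36 chips; eligible A, C, E
Layer 62-105: 44 each from A, E = 44*2 = 88 chips; eligible A, E

Pot 1: 196 chips, eligible: A, C, D, E
Pot 2: 36 chips, eligible: A, C, E
Pot 3: 88 chips, eligible: A, E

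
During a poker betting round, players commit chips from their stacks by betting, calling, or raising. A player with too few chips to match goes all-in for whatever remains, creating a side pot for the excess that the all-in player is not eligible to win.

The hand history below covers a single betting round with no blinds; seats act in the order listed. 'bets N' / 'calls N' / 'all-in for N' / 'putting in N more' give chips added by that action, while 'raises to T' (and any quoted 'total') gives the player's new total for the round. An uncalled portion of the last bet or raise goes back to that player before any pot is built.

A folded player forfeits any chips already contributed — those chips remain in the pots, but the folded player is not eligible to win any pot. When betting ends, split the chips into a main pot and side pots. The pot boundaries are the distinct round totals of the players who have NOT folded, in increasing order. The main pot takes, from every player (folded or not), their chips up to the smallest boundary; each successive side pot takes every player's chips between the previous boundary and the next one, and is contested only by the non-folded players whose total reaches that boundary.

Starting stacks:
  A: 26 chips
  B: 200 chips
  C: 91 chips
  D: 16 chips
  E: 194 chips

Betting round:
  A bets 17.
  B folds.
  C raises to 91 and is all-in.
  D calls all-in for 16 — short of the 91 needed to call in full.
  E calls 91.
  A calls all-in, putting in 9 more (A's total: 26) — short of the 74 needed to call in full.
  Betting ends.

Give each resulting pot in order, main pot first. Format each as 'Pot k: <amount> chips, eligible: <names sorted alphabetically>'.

Pot 1: 64 chips, eligible: A, C, D, E
Pot 2: 30 chips, eligible: A, C, E
Pot 3: 130 chips, eligible: C, E

Derivation:
Contributions: A=26, C=91, D=16, E=91
Folded: B
Pot levels (distinct totals of non-folded players): 16, 26, 91
Layer 1-16: 16 each from A, C, D, E = 16*4 = 64 chips; eligible A, C, D, E
Layer 17-26: 10 each from A, C, E = 10*3 = 30 chips; eligible A, C, E
Layer 27-91: 65 each from C, E = 65*2 = 130 chips; eligible C, E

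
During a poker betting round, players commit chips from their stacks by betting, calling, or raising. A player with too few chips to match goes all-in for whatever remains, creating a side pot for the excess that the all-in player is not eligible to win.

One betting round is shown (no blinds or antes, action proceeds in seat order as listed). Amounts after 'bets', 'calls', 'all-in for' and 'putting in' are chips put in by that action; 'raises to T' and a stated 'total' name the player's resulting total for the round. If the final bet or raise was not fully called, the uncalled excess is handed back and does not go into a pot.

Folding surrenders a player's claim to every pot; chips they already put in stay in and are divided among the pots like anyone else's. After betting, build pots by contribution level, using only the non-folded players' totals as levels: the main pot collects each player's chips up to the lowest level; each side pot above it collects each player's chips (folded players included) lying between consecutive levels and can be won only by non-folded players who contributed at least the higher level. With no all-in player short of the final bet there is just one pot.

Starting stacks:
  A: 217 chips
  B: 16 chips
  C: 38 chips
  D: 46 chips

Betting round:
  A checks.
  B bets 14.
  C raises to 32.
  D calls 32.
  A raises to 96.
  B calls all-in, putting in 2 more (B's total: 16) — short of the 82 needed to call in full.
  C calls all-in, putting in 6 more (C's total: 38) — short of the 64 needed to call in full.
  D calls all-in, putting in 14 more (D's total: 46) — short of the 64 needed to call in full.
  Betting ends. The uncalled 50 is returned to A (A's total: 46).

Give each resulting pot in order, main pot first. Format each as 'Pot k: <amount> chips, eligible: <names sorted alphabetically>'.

Pot 1: 64 chips, eligible: A, B, C, D
Pot 2: 66 chips, eligible: A, C, D
Pot 3: 16 chips, eligible: A, D

Derivation:
Contributions (after 50 returned to A): A=46, B=16, C=38, D=46
Pot levels (distinct totals of non-folded players): 16, 38, 46
Layer 1-16: 16 each from A, B, C, D = 16*4 = 64 chips; eligible A, B, C, D
Layer 17-38: 22 each from A, C, D = 22*3 = 66 chips; eligible A, C, D
Layer 39-46: 8 each from A, D = 8*2 = 16 chips; eligible A, D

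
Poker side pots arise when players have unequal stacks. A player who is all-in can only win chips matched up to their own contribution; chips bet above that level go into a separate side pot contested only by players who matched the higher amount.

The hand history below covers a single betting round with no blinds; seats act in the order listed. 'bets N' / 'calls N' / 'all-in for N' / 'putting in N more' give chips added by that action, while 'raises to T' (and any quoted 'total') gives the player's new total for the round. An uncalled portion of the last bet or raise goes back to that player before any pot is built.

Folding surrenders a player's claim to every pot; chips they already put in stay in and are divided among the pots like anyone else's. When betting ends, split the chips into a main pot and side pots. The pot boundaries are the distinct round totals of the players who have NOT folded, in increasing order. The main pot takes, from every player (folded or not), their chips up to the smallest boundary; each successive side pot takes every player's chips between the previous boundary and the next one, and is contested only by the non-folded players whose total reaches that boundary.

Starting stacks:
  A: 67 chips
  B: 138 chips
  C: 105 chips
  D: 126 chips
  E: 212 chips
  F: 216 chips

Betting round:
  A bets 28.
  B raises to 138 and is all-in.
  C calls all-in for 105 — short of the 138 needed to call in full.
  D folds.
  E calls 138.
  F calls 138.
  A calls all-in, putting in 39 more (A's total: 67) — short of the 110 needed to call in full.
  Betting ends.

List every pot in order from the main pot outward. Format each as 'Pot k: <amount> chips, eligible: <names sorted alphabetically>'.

Pot 1: 335 chips, eligible: A, B, C, E, F
Pot 2: 152 chips, eligible: B, C, E, F
Pot 3: 99 chips, eligible: B, E, F

Derivation:
Contributions: A=67, B=138, C=105, E=138, F=138
Folded: D
Pot levels (distinct totals of non-folded players): 67, 105, 138
Layer 1-67: 67 each from A, B, C, E, F = 67*5 = 335 chips; eligible A, B, C, E, F
Layer 68-105: 38 each from B, C, E, F = 38*4 = 152 chips; eligible B, C, E, F
Layer 106-138: 33 each from B, E, F = 33*3 = 99 chips; eligible B, E, F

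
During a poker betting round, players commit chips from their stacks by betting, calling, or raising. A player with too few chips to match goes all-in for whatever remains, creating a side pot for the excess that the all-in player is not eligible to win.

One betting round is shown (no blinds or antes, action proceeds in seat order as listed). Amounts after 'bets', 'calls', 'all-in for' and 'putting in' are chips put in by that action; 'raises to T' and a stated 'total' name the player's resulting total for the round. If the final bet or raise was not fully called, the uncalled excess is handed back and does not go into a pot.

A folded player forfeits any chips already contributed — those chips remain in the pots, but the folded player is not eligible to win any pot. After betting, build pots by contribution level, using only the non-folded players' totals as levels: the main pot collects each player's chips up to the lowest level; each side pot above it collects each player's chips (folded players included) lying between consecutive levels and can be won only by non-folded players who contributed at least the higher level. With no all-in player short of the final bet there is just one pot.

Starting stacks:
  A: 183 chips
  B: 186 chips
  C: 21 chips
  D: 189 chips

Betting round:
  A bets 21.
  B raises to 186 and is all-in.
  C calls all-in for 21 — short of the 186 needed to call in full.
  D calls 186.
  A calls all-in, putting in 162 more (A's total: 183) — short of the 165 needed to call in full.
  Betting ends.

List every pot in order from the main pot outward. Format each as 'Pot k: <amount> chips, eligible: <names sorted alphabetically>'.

Pot 1: 84 chips, eligible: A, B, C, D
Pot 2: 486 chips, eligible: A, B, D
Pot 3: 6 chips, eligible: B, D

Derivation:
Contributions: A=183, B=186, C=21, D=186
Pot levels (distinct totals of non-folded players): 21, 183, 186
Layer 1-21: 21 each from A, B, C, D = 21*4 = 84 chips; eligible A, B, C, D
Layer 22-183: 162 each from A, B, D = 162*3 = 486 chips; eligible A, B, D
Layer 184-186: 3 each from B, D = 3*2 = 6 chips; eligible B, D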